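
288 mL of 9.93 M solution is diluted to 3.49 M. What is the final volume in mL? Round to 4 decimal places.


Dilution: M1*V1 = M2*V2, solve for V2.
V2 = M1*V1 / M2
V2 = 9.93 * 288 / 3.49
V2 = 2859.84 / 3.49
V2 = 819.43839542 mL, rounded to 4 dp:

819.4384 mL


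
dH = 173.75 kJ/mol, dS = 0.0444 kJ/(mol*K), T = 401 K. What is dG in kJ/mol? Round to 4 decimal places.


Gibbs: dG = dH - T*dS (consistent units, dS already in kJ/(mol*K)).
T*dS = 401 * 0.0444 = 17.8044
dG = 173.75 - (17.8044)
dG = 155.9456 kJ/mol, rounded to 4 dp:

155.9456 kJ/mol


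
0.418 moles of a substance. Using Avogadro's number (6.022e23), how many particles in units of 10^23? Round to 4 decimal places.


N = n * NA, then divide by 1e23 for the requested units.
N / 1e23 = n * 6.022
N / 1e23 = 0.418 * 6.022
N / 1e23 = 2.517196, rounded to 4 dp:

2.5172


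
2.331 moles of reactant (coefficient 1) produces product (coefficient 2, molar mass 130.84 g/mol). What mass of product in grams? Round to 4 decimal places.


Use the coefficient ratio to convert reactant moles to product moles, then multiply by the product's molar mass.
moles_P = moles_R * (coeff_P / coeff_R) = 2.331 * (2/1) = 4.662
mass_P = moles_P * M_P = 4.662 * 130.84
mass_P = 609.97608 g, rounded to 4 dp:

609.9761 g


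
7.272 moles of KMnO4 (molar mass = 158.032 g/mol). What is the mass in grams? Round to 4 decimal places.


mass = n * M
mass = 7.272 * 158.032
mass = 1149.208704 g, rounded to 4 dp:

1149.2087 g


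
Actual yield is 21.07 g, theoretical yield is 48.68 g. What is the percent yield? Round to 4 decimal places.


% yield = 100 * actual / theoretical
% yield = 100 * 21.07 / 48.68
% yield = 43.28266228 %, rounded to 4 dp:

43.2827 %


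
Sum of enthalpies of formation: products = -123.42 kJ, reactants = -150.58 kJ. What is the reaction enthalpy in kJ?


dH_rxn = sum(dH_f products) - sum(dH_f reactants)
dH_rxn = -123.42 - (-150.58)
dH_rxn = 27.16 kJ:

27.16 kJ


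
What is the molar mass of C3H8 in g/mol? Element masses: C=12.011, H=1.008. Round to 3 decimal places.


M = sum(count * atomic_mass) over atoms.
M = 3*12.011 + 8*1.008
M = 36.033 + 8.064
M = 44.097 g/mol, rounded to 3 dp:

44.097 g/mol


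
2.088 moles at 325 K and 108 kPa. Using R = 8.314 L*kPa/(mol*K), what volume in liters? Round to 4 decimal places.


PV = nRT, solve for V = nRT / P.
nRT = 2.088 * 8.314 * 325 = 5641.8804
V = 5641.8804 / 108
V = 52.23963333 L, rounded to 4 dp:

52.2396 L


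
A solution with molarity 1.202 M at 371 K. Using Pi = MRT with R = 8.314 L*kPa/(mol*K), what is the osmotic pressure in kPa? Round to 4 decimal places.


Osmotic pressure (van't Hoff): Pi = M*R*T.
RT = 8.314 * 371 = 3084.494
Pi = 1.202 * 3084.494
Pi = 3707.561788 kPa, rounded to 4 dp:

3707.5618 kPa


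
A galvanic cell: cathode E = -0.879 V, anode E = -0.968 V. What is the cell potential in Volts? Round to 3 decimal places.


Standard cell potential: E_cell = E_cathode - E_anode.
E_cell = -0.879 - (-0.968)
E_cell = 0.089 V, rounded to 3 dp:

0.089 V


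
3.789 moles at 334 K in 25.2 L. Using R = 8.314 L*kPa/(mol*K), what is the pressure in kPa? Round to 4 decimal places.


PV = nRT, solve for P = nRT / V.
nRT = 3.789 * 8.314 * 334 = 10521.5832
P = 10521.5832 / 25.2
P = 417.52314286 kPa, rounded to 4 dp:

417.5231 kPa


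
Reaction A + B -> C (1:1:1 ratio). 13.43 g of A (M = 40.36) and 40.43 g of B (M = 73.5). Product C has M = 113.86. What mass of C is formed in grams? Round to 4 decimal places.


Find moles of each reactant; the smaller value is the limiting reagent in a 1:1:1 reaction, so moles_C equals moles of the limiter.
n_A = mass_A / M_A = 13.43 / 40.36 = 0.332755 mol
n_B = mass_B / M_B = 40.43 / 73.5 = 0.550068 mol
Limiting reagent: A (smaller), n_limiting = 0.332755 mol
mass_C = n_limiting * M_C = 0.332755 * 113.86
mass_C = 37.8874843 g, rounded to 4 dp:

37.8875 g


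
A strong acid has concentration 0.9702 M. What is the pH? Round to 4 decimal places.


A strong acid dissociates completely, so [H+] equals the given concentration.
pH = -log10([H+]) = -log10(0.9702)
pH = 0.01313873, rounded to 4 dp:

0.0131


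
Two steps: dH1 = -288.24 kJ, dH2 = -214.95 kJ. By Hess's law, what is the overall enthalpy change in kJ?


Hess's law: enthalpy is a state function, so add the step enthalpies.
dH_total = dH1 + dH2 = -288.24 + (-214.95)
dH_total = -503.19 kJ:

-503.19 kJ


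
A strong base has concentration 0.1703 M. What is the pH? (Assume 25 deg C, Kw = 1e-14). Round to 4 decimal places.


A strong base dissociates completely, so [OH-] equals the given concentration.
pOH = -log10([OH-]) = -log10(0.1703) = 0.768785
pH = 14 - pOH = 14 - 0.768785
pH = 13.231215, rounded to 4 dp:

13.2312


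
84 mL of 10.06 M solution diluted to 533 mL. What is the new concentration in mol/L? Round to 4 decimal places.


Dilution: M1*V1 = M2*V2, solve for M2.
M2 = M1*V1 / V2
M2 = 10.06 * 84 / 533
M2 = 845.04 / 533
M2 = 1.5854409 mol/L, rounded to 4 dp:

1.5854 mol/L


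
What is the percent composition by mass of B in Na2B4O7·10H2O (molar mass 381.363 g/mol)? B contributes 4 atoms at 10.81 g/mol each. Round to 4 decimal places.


pct = 100 * (n_elem * M_elem) / M_total
mass_contribution = 4 * 10.81 = 43.24 g/mol
pct = 100 * 43.24 / 381.363
pct = 11.33827875 %, rounded to 4 dp:

11.3383 %


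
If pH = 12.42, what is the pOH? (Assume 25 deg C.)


At 25 deg C, pH + pOH = 14.
pOH = 14 - pH = 14 - 12.42
pOH = 1.58:

1.58


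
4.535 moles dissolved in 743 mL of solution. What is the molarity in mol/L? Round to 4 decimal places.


Convert volume to liters: V_L = V_mL / 1000.
V_L = 743 / 1000 = 0.743 L
M = n / V_L = 4.535 / 0.743
M = 6.10363392 mol/L, rounded to 4 dp:

6.1036 mol/L


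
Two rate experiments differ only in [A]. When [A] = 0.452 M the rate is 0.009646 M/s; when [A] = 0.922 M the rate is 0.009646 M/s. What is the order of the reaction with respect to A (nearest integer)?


Rate is proportional to [A]^n, so rate2/rate1 = ([A]2/[A]1)^n. Take logs to solve for n.
rate2/rate1 = 0.009646 / 0.009646 = 1.0
[A]2/[A]1 = 0.922 / 0.452 = 2.0398
n = ln(1.0) / ln(2.0398) = 0.0
Nearest integer order:

0


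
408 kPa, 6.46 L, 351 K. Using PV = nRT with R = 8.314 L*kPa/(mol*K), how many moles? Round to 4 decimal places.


PV = nRT, solve for n = PV / (RT).
PV = 408 * 6.46 = 2635.68
RT = 8.314 * 351 = 2918.214
n = 2635.68 / 2918.214
n = 0.90318256 mol, rounded to 4 dp:

0.9032 mol


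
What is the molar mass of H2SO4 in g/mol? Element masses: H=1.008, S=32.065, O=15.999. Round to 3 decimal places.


M = sum(count * atomic_mass) over atoms.
M = 2*1.008 + 1*32.065 + 4*15.999
M = 2.016 + 32.065 + 63.996
M = 98.077 g/mol, rounded to 3 dp:

98.077 g/mol


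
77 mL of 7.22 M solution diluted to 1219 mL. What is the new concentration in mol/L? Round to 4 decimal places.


Dilution: M1*V1 = M2*V2, solve for M2.
M2 = M1*V1 / V2
M2 = 7.22 * 77 / 1219
M2 = 555.94 / 1219
M2 = 0.45606235 mol/L, rounded to 4 dp:

0.4561 mol/L


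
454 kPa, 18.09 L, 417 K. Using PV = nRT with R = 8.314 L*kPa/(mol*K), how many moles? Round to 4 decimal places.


PV = nRT, solve for n = PV / (RT).
PV = 454 * 18.09 = 8212.86
RT = 8.314 * 417 = 3466.938
n = 8212.86 / 3466.938
n = 2.36890882 mol, rounded to 4 dp:

2.3689 mol


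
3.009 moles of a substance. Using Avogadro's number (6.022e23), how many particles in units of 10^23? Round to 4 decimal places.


N = n * NA, then divide by 1e23 for the requested units.
N / 1e23 = n * 6.022
N / 1e23 = 3.009 * 6.022
N / 1e23 = 18.120198, rounded to 4 dp:

18.1202


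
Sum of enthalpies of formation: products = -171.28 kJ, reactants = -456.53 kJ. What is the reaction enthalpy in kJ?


dH_rxn = sum(dH_f products) - sum(dH_f reactants)
dH_rxn = -171.28 - (-456.53)
dH_rxn = 285.25 kJ:

285.25 kJ


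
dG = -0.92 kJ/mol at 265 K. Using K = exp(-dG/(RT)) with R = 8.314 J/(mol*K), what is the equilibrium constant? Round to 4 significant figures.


dG is in kJ/mol; multiply by 1000 to match R in J/(mol*K).
RT = 8.314 * 265 = 2203.21 J/mol
exponent = -dG*1000 / (RT) = -(-0.92*1000) / 2203.21 = 0.41757254
K = exp(0.41757254)
K = 1.5182715, rounded to 4 significant figures:

1.518


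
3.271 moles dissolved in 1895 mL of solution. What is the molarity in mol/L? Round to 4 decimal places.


Convert volume to liters: V_L = V_mL / 1000.
V_L = 1895 / 1000 = 1.895 L
M = n / V_L = 3.271 / 1.895
M = 1.72612137 mol/L, rounded to 4 dp:

1.7261 mol/L


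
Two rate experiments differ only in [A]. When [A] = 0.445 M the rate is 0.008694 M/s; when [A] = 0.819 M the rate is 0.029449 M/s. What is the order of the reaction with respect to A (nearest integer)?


Rate is proportional to [A]^n, so rate2/rate1 = ([A]2/[A]1)^n. Take logs to solve for n.
rate2/rate1 = 0.029449 / 0.008694 = 3.3873
[A]2/[A]1 = 0.819 / 0.445 = 1.8404
n = ln(3.3873) / ln(1.8404) = 2.0
Nearest integer order:

2


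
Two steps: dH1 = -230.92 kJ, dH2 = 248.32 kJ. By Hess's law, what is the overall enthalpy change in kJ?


Hess's law: enthalpy is a state function, so add the step enthalpies.
dH_total = dH1 + dH2 = -230.92 + (248.32)
dH_total = 17.4 kJ:

17.40 kJ


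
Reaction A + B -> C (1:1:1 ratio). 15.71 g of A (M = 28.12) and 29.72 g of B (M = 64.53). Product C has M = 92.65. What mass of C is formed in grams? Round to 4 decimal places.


Find moles of each reactant; the smaller value is the limiting reagent in a 1:1:1 reaction, so moles_C equals moles of the limiter.
n_A = mass_A / M_A = 15.71 / 28.12 = 0.558677 mol
n_B = mass_B / M_B = 29.72 / 64.53 = 0.460561 mol
Limiting reagent: B (smaller), n_limiting = 0.460561 mol
mass_C = n_limiting * M_C = 0.460561 * 92.65
mass_C = 42.67097665 g, rounded to 4 dp:

42.6710 g


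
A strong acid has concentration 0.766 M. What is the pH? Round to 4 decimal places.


A strong acid dissociates completely, so [H+] equals the given concentration.
pH = -log10([H+]) = -log10(0.766)
pH = 0.11577123, rounded to 4 dp:

0.1158


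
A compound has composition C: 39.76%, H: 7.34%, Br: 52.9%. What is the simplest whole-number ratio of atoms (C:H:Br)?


Assume 100 g of compound, divide each mass% by atomic mass to get moles, then normalize by the smallest to get a raw atom ratio.
Moles per 100 g: C: 39.76/12.011 = 3.3103, H: 7.34/1.008 = 7.2817, Br: 52.9/79.904 = 0.662
Raw ratio (divide by min = 0.662): C: 5.0, H: 10.999, Br: 1.0
Multiply by 1 to clear fractions: C: 5.0 ~= 5, H: 10.999 ~= 11, Br: 1.0 ~= 1
Reduce by GCD to get the simplest whole-number ratio:

5:11:1


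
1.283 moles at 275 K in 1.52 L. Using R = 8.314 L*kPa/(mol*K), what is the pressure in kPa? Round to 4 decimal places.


PV = nRT, solve for P = nRT / V.
nRT = 1.283 * 8.314 * 275 = 2933.387
P = 2933.387 / 1.52
P = 1929.85986842 kPa, rounded to 4 dp:

1929.8599 kPa


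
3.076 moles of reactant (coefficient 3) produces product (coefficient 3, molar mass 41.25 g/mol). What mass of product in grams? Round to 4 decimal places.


Use the coefficient ratio to convert reactant moles to product moles, then multiply by the product's molar mass.
moles_P = moles_R * (coeff_P / coeff_R) = 3.076 * (3/3) = 3.076
mass_P = moles_P * M_P = 3.076 * 41.25
mass_P = 126.885 g, rounded to 4 dp:

126.8850 g


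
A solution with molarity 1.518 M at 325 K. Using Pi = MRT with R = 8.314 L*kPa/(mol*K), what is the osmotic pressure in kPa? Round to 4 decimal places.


Osmotic pressure (van't Hoff): Pi = M*R*T.
RT = 8.314 * 325 = 2702.05
Pi = 1.518 * 2702.05
Pi = 4101.7119 kPa, rounded to 4 dp:

4101.7119 kPa


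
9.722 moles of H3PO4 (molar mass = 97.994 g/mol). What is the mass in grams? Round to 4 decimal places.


mass = n * M
mass = 9.722 * 97.994
mass = 952.697668 g, rounded to 4 dp:

952.6977 g


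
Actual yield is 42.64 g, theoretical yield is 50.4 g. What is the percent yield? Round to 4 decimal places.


% yield = 100 * actual / theoretical
% yield = 100 * 42.64 / 50.4
% yield = 84.6031746 %, rounded to 4 dp:

84.6032 %


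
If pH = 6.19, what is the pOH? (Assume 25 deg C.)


At 25 deg C, pH + pOH = 14.
pOH = 14 - pH = 14 - 6.19
pOH = 7.81:

7.81


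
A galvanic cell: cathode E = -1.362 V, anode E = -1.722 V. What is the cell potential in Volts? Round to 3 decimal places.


Standard cell potential: E_cell = E_cathode - E_anode.
E_cell = -1.362 - (-1.722)
E_cell = 0.36 V, rounded to 3 dp:

0.360 V


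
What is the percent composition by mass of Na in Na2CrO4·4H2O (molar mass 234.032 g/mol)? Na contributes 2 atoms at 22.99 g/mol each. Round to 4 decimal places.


pct = 100 * (n_elem * M_elem) / M_total
mass_contribution = 2 * 22.99 = 45.98 g/mol
pct = 100 * 45.98 / 234.032
pct = 19.6468859 %, rounded to 4 dp:

19.6469 %


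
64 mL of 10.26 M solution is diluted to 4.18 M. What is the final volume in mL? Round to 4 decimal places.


Dilution: M1*V1 = M2*V2, solve for V2.
V2 = M1*V1 / M2
V2 = 10.26 * 64 / 4.18
V2 = 656.64 / 4.18
V2 = 157.09090909 mL, rounded to 4 dp:

157.0909 mL


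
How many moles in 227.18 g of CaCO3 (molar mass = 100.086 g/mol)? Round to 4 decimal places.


n = mass / M
n = 227.18 / 100.086
n = 2.26984793 mol, rounded to 4 dp:

2.2698 mol


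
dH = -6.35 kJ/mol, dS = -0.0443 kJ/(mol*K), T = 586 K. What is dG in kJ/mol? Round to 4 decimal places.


Gibbs: dG = dH - T*dS (consistent units, dS already in kJ/(mol*K)).
T*dS = 586 * -0.0443 = -25.9598
dG = -6.35 - (-25.9598)
dG = 19.6098 kJ/mol, rounded to 4 dp:

19.6098 kJ/mol


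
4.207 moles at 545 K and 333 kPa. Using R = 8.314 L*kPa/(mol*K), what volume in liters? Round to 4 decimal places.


PV = nRT, solve for V = nRT / P.
nRT = 4.207 * 8.314 * 545 = 19062.4639
V = 19062.4639 / 333
V = 57.24463634 L, rounded to 4 dp:

57.2446 L


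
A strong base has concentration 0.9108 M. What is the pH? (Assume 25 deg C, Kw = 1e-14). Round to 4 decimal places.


A strong base dissociates completely, so [OH-] equals the given concentration.
pOH = -log10([OH-]) = -log10(0.9108) = 0.040577
pH = 14 - pOH = 14 - 0.040577
pH = 13.959423, rounded to 4 dp:

13.9594


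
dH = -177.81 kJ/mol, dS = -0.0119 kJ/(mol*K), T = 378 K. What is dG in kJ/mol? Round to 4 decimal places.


Gibbs: dG = dH - T*dS (consistent units, dS already in kJ/(mol*K)).
T*dS = 378 * -0.0119 = -4.4982
dG = -177.81 - (-4.4982)
dG = -173.3118 kJ/mol, rounded to 4 dp:

-173.3118 kJ/mol


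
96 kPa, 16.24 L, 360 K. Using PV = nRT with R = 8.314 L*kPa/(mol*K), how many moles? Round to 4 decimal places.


PV = nRT, solve for n = PV / (RT).
PV = 96 * 16.24 = 1559.04
RT = 8.314 * 360 = 2993.04
n = 1559.04 / 2993.04
n = 0.52088846 mol, rounded to 4 dp:

0.5209 mol


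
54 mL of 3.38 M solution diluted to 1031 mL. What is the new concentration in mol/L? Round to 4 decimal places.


Dilution: M1*V1 = M2*V2, solve for M2.
M2 = M1*V1 / V2
M2 = 3.38 * 54 / 1031
M2 = 182.52 / 1031
M2 = 0.17703201 mol/L, rounded to 4 dp:

0.1770 mol/L


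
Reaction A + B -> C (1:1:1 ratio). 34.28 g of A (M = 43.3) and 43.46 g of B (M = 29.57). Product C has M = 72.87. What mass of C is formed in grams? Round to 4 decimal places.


Find moles of each reactant; the smaller value is the limiting reagent in a 1:1:1 reaction, so moles_C equals moles of the limiter.
n_A = mass_A / M_A = 34.28 / 43.3 = 0.791686 mol
n_B = mass_B / M_B = 43.46 / 29.57 = 1.469733 mol
Limiting reagent: A (smaller), n_limiting = 0.791686 mol
mass_C = n_limiting * M_C = 0.791686 * 72.87
mass_C = 57.69015882 g, rounded to 4 dp:

57.6902 g


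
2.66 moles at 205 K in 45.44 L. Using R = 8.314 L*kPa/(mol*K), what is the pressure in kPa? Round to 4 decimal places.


PV = nRT, solve for P = nRT / V.
nRT = 2.66 * 8.314 * 205 = 4533.6242
P = 4533.6242 / 45.44
P = 99.77165933 kPa, rounded to 4 dp:

99.7717 kPa


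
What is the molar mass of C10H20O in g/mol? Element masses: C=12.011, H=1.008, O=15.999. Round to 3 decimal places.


M = sum(count * atomic_mass) over atoms.
M = 10*12.011 + 20*1.008 + 1*15.999
M = 120.11 + 20.16 + 15.999
M = 156.269 g/mol, rounded to 3 dp:

156.269 g/mol


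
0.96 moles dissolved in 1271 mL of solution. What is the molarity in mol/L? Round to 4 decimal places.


Convert volume to liters: V_L = V_mL / 1000.
V_L = 1271 / 1000 = 1.271 L
M = n / V_L = 0.96 / 1.271
M = 0.75531078 mol/L, rounded to 4 dp:

0.7553 mol/L


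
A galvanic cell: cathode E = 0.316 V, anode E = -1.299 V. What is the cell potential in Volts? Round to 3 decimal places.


Standard cell potential: E_cell = E_cathode - E_anode.
E_cell = 0.316 - (-1.299)
E_cell = 1.615 V, rounded to 3 dp:

1.615 V


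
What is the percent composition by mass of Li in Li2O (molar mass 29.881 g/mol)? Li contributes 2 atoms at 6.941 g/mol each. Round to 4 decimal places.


pct = 100 * (n_elem * M_elem) / M_total
mass_contribution = 2 * 6.941 = 13.882 g/mol
pct = 100 * 13.882 / 29.881
pct = 46.45761521 %, rounded to 4 dp:

46.4576 %


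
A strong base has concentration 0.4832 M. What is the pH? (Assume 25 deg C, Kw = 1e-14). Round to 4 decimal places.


A strong base dissociates completely, so [OH-] equals the given concentration.
pOH = -log10([OH-]) = -log10(0.4832) = 0.315873
pH = 14 - pOH = 14 - 0.315873
pH = 13.684127, rounded to 4 dp:

13.6841


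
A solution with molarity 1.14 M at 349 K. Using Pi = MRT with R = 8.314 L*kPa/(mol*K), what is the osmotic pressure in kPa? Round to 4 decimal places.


Osmotic pressure (van't Hoff): Pi = M*R*T.
RT = 8.314 * 349 = 2901.586
Pi = 1.14 * 2901.586
Pi = 3307.80804 kPa, rounded to 4 dp:

3307.8080 kPa


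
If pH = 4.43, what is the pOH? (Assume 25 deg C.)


At 25 deg C, pH + pOH = 14.
pOH = 14 - pH = 14 - 4.43
pOH = 9.57:

9.57


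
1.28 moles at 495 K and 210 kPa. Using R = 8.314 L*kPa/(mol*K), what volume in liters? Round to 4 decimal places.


PV = nRT, solve for V = nRT / P.
nRT = 1.28 * 8.314 * 495 = 5267.7504
V = 5267.7504 / 210
V = 25.08452571 L, rounded to 4 dp:

25.0845 L


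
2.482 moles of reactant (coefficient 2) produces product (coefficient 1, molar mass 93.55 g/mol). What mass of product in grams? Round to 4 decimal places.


Use the coefficient ratio to convert reactant moles to product moles, then multiply by the product's molar mass.
moles_P = moles_R * (coeff_P / coeff_R) = 2.482 * (1/2) = 1.241
mass_P = moles_P * M_P = 1.241 * 93.55
mass_P = 116.09555 g, rounded to 4 dp:

116.0956 g


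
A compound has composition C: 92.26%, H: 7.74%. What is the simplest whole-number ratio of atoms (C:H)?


Assume 100 g of compound, divide each mass% by atomic mass to get moles, then normalize by the smallest to get a raw atom ratio.
Moles per 100 g: C: 92.26/12.011 = 7.6813, H: 7.74/1.008 = 7.6786
Raw ratio (divide by min = 7.6786): C: 1.0, H: 1.0
Multiply by 1 to clear fractions: C: 1.0 ~= 1, H: 1.0 ~= 1
Reduce by GCD to get the simplest whole-number ratio:

1:1


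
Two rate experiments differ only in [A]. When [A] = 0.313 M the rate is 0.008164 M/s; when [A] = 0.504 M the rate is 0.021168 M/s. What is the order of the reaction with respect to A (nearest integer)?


Rate is proportional to [A]^n, so rate2/rate1 = ([A]2/[A]1)^n. Take logs to solve for n.
rate2/rate1 = 0.021168 / 0.008164 = 2.5928
[A]2/[A]1 = 0.504 / 0.313 = 1.6102
n = ln(2.5928) / ln(1.6102) = 2.0
Nearest integer order:

2


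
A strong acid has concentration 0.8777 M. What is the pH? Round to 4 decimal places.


A strong acid dissociates completely, so [H+] equals the given concentration.
pH = -log10([H+]) = -log10(0.8777)
pH = 0.0566539, rounded to 4 dp:

0.0567


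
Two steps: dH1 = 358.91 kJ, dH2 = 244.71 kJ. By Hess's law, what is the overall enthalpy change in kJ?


Hess's law: enthalpy is a state function, so add the step enthalpies.
dH_total = dH1 + dH2 = 358.91 + (244.71)
dH_total = 603.62 kJ:

603.62 kJ


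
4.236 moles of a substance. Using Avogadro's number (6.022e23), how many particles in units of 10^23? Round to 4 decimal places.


N = n * NA, then divide by 1e23 for the requested units.
N / 1e23 = n * 6.022
N / 1e23 = 4.236 * 6.022
N / 1e23 = 25.509192, rounded to 4 dp:

25.5092


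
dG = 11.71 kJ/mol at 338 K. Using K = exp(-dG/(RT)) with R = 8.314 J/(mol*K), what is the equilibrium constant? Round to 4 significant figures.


dG is in kJ/mol; multiply by 1000 to match R in J/(mol*K).
RT = 8.314 * 338 = 2810.132 J/mol
exponent = -dG*1000 / (RT) = -(11.71*1000) / 2810.132 = -4.16706404
K = exp(-4.16706404)
K = 0.015497694, rounded to 4 significant figures:

0.01550


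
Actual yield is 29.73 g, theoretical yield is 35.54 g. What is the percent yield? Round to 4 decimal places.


% yield = 100 * actual / theoretical
% yield = 100 * 29.73 / 35.54
% yield = 83.65222285 %, rounded to 4 dp:

83.6522 %


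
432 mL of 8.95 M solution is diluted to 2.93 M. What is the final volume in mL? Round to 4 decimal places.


Dilution: M1*V1 = M2*V2, solve for V2.
V2 = M1*V1 / M2
V2 = 8.95 * 432 / 2.93
V2 = 3866.4 / 2.93
V2 = 1319.59044369 mL, rounded to 4 dp:

1319.5904 mL


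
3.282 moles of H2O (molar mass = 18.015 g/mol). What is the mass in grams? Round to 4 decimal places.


mass = n * M
mass = 3.282 * 18.015
mass = 59.12523 g, rounded to 4 dp:

59.1252 g


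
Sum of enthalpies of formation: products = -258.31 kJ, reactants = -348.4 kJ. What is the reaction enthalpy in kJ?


dH_rxn = sum(dH_f products) - sum(dH_f reactants)
dH_rxn = -258.31 - (-348.4)
dH_rxn = 90.09 kJ:

90.09 kJ


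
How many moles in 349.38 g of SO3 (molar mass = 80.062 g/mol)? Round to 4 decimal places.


n = mass / M
n = 349.38 / 80.062
n = 4.363868 mol, rounded to 4 dp:

4.3639 mol


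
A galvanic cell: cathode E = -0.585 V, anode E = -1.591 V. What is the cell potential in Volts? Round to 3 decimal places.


Standard cell potential: E_cell = E_cathode - E_anode.
E_cell = -0.585 - (-1.591)
E_cell = 1.006 V, rounded to 3 dp:

1.006 V


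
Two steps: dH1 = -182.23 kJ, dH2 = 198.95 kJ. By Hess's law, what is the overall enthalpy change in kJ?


Hess's law: enthalpy is a state function, so add the step enthalpies.
dH_total = dH1 + dH2 = -182.23 + (198.95)
dH_total = 16.72 kJ:

16.72 kJ


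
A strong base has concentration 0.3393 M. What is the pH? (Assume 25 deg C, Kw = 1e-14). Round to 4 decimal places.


A strong base dissociates completely, so [OH-] equals the given concentration.
pOH = -log10([OH-]) = -log10(0.3393) = 0.469416
pH = 14 - pOH = 14 - 0.469416
pH = 13.530584, rounded to 4 dp:

13.5306


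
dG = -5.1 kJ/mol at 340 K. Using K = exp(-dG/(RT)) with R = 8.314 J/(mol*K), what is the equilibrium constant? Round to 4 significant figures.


dG is in kJ/mol; multiply by 1000 to match R in J/(mol*K).
RT = 8.314 * 340 = 2826.76 J/mol
exponent = -dG*1000 / (RT) = -(-5.1*1000) / 2826.76 = 1.80418571
K = exp(1.80418571)
K = 6.0750226, rounded to 4 significant figures:

6.075


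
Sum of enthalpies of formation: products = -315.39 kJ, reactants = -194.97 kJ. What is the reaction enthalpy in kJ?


dH_rxn = sum(dH_f products) - sum(dH_f reactants)
dH_rxn = -315.39 - (-194.97)
dH_rxn = -120.42 kJ:

-120.42 kJ


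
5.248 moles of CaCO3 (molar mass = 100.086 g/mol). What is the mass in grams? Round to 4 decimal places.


mass = n * M
mass = 5.248 * 100.086
mass = 525.251328 g, rounded to 4 dp:

525.2513 g


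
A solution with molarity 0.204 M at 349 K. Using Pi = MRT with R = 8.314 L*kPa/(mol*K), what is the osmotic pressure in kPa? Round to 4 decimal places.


Osmotic pressure (van't Hoff): Pi = M*R*T.
RT = 8.314 * 349 = 2901.586
Pi = 0.204 * 2901.586
Pi = 591.923544 kPa, rounded to 4 dp:

591.9235 kPa


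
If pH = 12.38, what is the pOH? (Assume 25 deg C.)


At 25 deg C, pH + pOH = 14.
pOH = 14 - pH = 14 - 12.38
pOH = 1.62:

1.62


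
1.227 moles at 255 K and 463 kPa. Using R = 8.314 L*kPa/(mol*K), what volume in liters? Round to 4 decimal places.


PV = nRT, solve for V = nRT / P.
nRT = 1.227 * 8.314 * 255 = 2601.3259
V = 2601.3259 / 463
V = 5.61841447 L, rounded to 4 dp:

5.6184 L


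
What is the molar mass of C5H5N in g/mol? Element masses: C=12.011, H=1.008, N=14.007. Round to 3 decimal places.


M = sum(count * atomic_mass) over atoms.
M = 5*12.011 + 5*1.008 + 1*14.007
M = 60.055 + 5.04 + 14.007
M = 79.102 g/mol, rounded to 3 dp:

79.102 g/mol


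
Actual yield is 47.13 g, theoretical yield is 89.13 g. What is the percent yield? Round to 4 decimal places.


% yield = 100 * actual / theoretical
% yield = 100 * 47.13 / 89.13
% yield = 52.87781892 %, rounded to 4 dp:

52.8778 %


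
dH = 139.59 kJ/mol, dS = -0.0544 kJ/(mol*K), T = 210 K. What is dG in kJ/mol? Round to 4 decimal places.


Gibbs: dG = dH - T*dS (consistent units, dS already in kJ/(mol*K)).
T*dS = 210 * -0.0544 = -11.424
dG = 139.59 - (-11.424)
dG = 151.014 kJ/mol, rounded to 4 dp:

151.0140 kJ/mol


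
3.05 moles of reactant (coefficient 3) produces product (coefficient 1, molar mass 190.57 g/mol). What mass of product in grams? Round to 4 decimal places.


Use the coefficient ratio to convert reactant moles to product moles, then multiply by the product's molar mass.
moles_P = moles_R * (coeff_P / coeff_R) = 3.05 * (1/3) = 1.016667
mass_P = moles_P * M_P = 1.016667 * 190.57
mass_P = 193.74623019 g, rounded to 4 dp:

193.7462 g


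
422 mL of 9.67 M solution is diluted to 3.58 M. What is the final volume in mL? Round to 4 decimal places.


Dilution: M1*V1 = M2*V2, solve for V2.
V2 = M1*V1 / M2
V2 = 9.67 * 422 / 3.58
V2 = 4080.74 / 3.58
V2 = 1139.87150838 mL, rounded to 4 dp:

1139.8715 mL


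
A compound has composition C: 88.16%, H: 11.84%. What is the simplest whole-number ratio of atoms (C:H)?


Assume 100 g of compound, divide each mass% by atomic mass to get moles, then normalize by the smallest to get a raw atom ratio.
Moles per 100 g: C: 88.16/12.011 = 7.3399, H: 11.84/1.008 = 11.746
Raw ratio (divide by min = 7.3399): C: 1.0, H: 1.6
Multiply by 5 to clear fractions: C: 5.0 ~= 5, H: 8.001 ~= 8
Reduce by GCD to get the simplest whole-number ratio:

5:8


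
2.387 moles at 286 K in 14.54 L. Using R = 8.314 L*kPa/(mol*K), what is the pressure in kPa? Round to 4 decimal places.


PV = nRT, solve for P = nRT / V.
nRT = 2.387 * 8.314 * 286 = 5675.8181
P = 5675.8181 / 14.54
P = 390.35887895 kPa, rounded to 4 dp:

390.3589 kPa


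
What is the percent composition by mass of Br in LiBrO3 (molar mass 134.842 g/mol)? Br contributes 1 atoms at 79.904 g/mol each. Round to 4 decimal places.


pct = 100 * (n_elem * M_elem) / M_total
mass_contribution = 1 * 79.904 = 79.904 g/mol
pct = 100 * 79.904 / 134.842
pct = 59.25750137 %, rounded to 4 dp:

59.2575 %


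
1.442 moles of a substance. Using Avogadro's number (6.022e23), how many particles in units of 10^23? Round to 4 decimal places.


N = n * NA, then divide by 1e23 for the requested units.
N / 1e23 = n * 6.022
N / 1e23 = 1.442 * 6.022
N / 1e23 = 8.683724, rounded to 4 dp:

8.6837


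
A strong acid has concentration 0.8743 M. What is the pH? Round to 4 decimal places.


A strong acid dissociates completely, so [H+] equals the given concentration.
pH = -log10([H+]) = -log10(0.8743)
pH = 0.05833952, rounded to 4 dp:

0.0583


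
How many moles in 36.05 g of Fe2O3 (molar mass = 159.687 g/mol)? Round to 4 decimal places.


n = mass / M
n = 36.05 / 159.687
n = 0.22575413 mol, rounded to 4 dp:

0.2258 mol


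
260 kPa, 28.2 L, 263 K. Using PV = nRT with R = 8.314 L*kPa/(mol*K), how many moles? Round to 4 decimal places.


PV = nRT, solve for n = PV / (RT).
PV = 260 * 28.2 = 7332.0
RT = 8.314 * 263 = 2186.582
n = 7332.0 / 2186.582
n = 3.35317861 mol, rounded to 4 dp:

3.3532 mol


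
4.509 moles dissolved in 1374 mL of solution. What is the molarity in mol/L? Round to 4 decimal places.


Convert volume to liters: V_L = V_mL / 1000.
V_L = 1374 / 1000 = 1.374 L
M = n / V_L = 4.509 / 1.374
M = 3.28165939 mol/L, rounded to 4 dp:

3.2817 mol/L


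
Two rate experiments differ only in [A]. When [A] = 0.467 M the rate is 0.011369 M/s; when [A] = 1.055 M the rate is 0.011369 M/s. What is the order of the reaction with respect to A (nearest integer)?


Rate is proportional to [A]^n, so rate2/rate1 = ([A]2/[A]1)^n. Take logs to solve for n.
rate2/rate1 = 0.011369 / 0.011369 = 1.0
[A]2/[A]1 = 1.055 / 0.467 = 2.2591
n = ln(1.0) / ln(2.2591) = 0.0
Nearest integer order:

0


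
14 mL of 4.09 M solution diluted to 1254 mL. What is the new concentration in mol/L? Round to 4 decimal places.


Dilution: M1*V1 = M2*V2, solve for M2.
M2 = M1*V1 / V2
M2 = 4.09 * 14 / 1254
M2 = 57.26 / 1254
M2 = 0.04566188 mol/L, rounded to 4 dp:

0.0457 mol/L


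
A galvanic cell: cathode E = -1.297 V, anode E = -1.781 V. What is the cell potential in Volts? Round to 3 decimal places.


Standard cell potential: E_cell = E_cathode - E_anode.
E_cell = -1.297 - (-1.781)
E_cell = 0.484 V, rounded to 3 dp:

0.484 V


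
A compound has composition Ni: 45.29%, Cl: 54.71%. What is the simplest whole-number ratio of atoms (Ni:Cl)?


Assume 100 g of compound, divide each mass% by atomic mass to get moles, then normalize by the smallest to get a raw atom ratio.
Moles per 100 g: Ni: 45.29/58.693 = 0.7716, Cl: 54.71/35.453 = 1.5432
Raw ratio (divide by min = 0.7716): Ni: 1.0, Cl: 2.0
Multiply by 1 to clear fractions: Ni: 1.0 ~= 1, Cl: 2.0 ~= 2
Reduce by GCD to get the simplest whole-number ratio:

1:2


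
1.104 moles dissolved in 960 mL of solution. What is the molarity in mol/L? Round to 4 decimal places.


Convert volume to liters: V_L = V_mL / 1000.
V_L = 960 / 1000 = 0.96 L
M = n / V_L = 1.104 / 0.96
M = 1.15 mol/L, rounded to 4 dp:

1.1500 mol/L


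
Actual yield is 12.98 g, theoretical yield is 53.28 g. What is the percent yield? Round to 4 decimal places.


% yield = 100 * actual / theoretical
% yield = 100 * 12.98 / 53.28
% yield = 24.36186186 %, rounded to 4 dp:

24.3619 %


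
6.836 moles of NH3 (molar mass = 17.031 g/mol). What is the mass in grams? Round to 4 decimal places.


mass = n * M
mass = 6.836 * 17.031
mass = 116.423916 g, rounded to 4 dp:

116.4239 g


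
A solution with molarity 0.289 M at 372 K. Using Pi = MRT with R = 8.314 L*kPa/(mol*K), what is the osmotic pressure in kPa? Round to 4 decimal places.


Osmotic pressure (van't Hoff): Pi = M*R*T.
RT = 8.314 * 372 = 3092.808
Pi = 0.289 * 3092.808
Pi = 893.821512 kPa, rounded to 4 dp:

893.8215 kPa


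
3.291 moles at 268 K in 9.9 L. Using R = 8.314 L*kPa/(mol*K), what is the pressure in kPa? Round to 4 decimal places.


PV = nRT, solve for P = nRT / V.
nRT = 3.291 * 8.314 * 268 = 7332.8482
P = 7332.8482 / 9.9
P = 740.69173737 kPa, rounded to 4 dp:

740.6917 kPa


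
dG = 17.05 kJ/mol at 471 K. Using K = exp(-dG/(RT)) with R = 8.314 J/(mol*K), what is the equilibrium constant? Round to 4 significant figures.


dG is in kJ/mol; multiply by 1000 to match R in J/(mol*K).
RT = 8.314 * 471 = 3915.894 J/mol
exponent = -dG*1000 / (RT) = -(17.05*1000) / 3915.894 = -4.35405044
K = exp(-4.35405044)
K = 0.01285464, rounded to 4 significant figures:

0.01285


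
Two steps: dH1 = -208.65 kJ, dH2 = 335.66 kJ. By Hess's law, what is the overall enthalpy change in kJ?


Hess's law: enthalpy is a state function, so add the step enthalpies.
dH_total = dH1 + dH2 = -208.65 + (335.66)
dH_total = 127.01 kJ:

127.01 kJ


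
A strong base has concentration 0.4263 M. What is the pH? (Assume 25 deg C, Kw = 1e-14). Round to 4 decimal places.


A strong base dissociates completely, so [OH-] equals the given concentration.
pOH = -log10([OH-]) = -log10(0.4263) = 0.370285
pH = 14 - pOH = 14 - 0.370285
pH = 13.629715, rounded to 4 dp:

13.6297


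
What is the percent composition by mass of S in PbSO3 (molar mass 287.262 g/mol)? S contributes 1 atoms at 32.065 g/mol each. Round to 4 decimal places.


pct = 100 * (n_elem * M_elem) / M_total
mass_contribution = 1 * 32.065 = 32.065 g/mol
pct = 100 * 32.065 / 287.262
pct = 11.16228391 %, rounded to 4 dp:

11.1623 %


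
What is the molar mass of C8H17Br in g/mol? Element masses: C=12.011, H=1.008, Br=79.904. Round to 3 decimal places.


M = sum(count * atomic_mass) over atoms.
M = 8*12.011 + 17*1.008 + 1*79.904
M = 96.088 + 17.136 + 79.904
M = 193.128 g/mol, rounded to 3 dp:

193.128 g/mol


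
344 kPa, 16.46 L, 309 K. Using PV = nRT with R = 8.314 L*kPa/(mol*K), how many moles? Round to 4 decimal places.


PV = nRT, solve for n = PV / (RT).
PV = 344 * 16.46 = 5662.24
RT = 8.314 * 309 = 2569.026
n = 5662.24 / 2569.026
n = 2.20404153 mol, rounded to 4 dp:

2.2040 mol


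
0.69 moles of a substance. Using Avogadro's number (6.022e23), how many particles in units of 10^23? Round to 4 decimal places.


N = n * NA, then divide by 1e23 for the requested units.
N / 1e23 = n * 6.022
N / 1e23 = 0.69 * 6.022
N / 1e23 = 4.15518, rounded to 4 dp:

4.1552


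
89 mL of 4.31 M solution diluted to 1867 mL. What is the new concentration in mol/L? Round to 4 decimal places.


Dilution: M1*V1 = M2*V2, solve for M2.
M2 = M1*V1 / V2
M2 = 4.31 * 89 / 1867
M2 = 383.59 / 1867
M2 = 0.20545795 mol/L, rounded to 4 dp:

0.2055 mol/L


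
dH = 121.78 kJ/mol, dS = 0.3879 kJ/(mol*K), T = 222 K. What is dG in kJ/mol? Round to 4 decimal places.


Gibbs: dG = dH - T*dS (consistent units, dS already in kJ/(mol*K)).
T*dS = 222 * 0.3879 = 86.1138
dG = 121.78 - (86.1138)
dG = 35.6662 kJ/mol, rounded to 4 dp:

35.6662 kJ/mol


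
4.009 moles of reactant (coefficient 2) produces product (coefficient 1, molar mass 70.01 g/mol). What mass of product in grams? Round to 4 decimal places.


Use the coefficient ratio to convert reactant moles to product moles, then multiply by the product's molar mass.
moles_P = moles_R * (coeff_P / coeff_R) = 4.009 * (1/2) = 2.0045
mass_P = moles_P * M_P = 2.0045 * 70.01
mass_P = 140.335045 g, rounded to 4 dp:

140.3350 g


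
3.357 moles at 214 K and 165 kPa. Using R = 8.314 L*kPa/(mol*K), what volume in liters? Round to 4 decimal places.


PV = nRT, solve for V = nRT / P.
nRT = 3.357 * 8.314 * 214 = 5972.761
V = 5972.761 / 165
V = 36.19855152 L, rounded to 4 dp:

36.1986 L


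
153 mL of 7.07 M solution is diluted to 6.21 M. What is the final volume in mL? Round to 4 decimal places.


Dilution: M1*V1 = M2*V2, solve for V2.
V2 = M1*V1 / M2
V2 = 7.07 * 153 / 6.21
V2 = 1081.71 / 6.21
V2 = 174.1884058 mL, rounded to 4 dp:

174.1884 mL


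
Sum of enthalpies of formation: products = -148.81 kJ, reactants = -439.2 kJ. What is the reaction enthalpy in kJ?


dH_rxn = sum(dH_f products) - sum(dH_f reactants)
dH_rxn = -148.81 - (-439.2)
dH_rxn = 290.39 kJ:

290.39 kJ


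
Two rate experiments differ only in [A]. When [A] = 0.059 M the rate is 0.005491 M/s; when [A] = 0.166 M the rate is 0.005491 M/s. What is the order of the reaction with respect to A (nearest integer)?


Rate is proportional to [A]^n, so rate2/rate1 = ([A]2/[A]1)^n. Take logs to solve for n.
rate2/rate1 = 0.005491 / 0.005491 = 1.0
[A]2/[A]1 = 0.166 / 0.059 = 2.8136
n = ln(1.0) / ln(2.8136) = 0.0
Nearest integer order:

0


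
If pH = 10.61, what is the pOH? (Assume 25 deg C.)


At 25 deg C, pH + pOH = 14.
pOH = 14 - pH = 14 - 10.61
pOH = 3.39:

3.39


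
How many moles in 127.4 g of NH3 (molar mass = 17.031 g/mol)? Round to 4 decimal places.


n = mass / M
n = 127.4 / 17.031
n = 7.48047678 mol, rounded to 4 dp:

7.4805 mol


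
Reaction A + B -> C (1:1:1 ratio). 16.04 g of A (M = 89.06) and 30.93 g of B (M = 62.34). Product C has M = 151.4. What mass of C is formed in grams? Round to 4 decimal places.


Find moles of each reactant; the smaller value is the limiting reagent in a 1:1:1 reaction, so moles_C equals moles of the limiter.
n_A = mass_A / M_A = 16.04 / 89.06 = 0.180103 mol
n_B = mass_B / M_B = 30.93 / 62.34 = 0.49615 mol
Limiting reagent: A (smaller), n_limiting = 0.180103 mol
mass_C = n_limiting * M_C = 0.180103 * 151.4
mass_C = 27.2675942 g, rounded to 4 dp:

27.2676 g


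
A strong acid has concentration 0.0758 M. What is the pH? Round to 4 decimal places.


A strong acid dissociates completely, so [H+] equals the given concentration.
pH = -log10([H+]) = -log10(0.0758)
pH = 1.12033079, rounded to 4 dp:

1.1203


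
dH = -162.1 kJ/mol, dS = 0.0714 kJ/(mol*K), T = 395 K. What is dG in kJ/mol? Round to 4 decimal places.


Gibbs: dG = dH - T*dS (consistent units, dS already in kJ/(mol*K)).
T*dS = 395 * 0.0714 = 28.203
dG = -162.1 - (28.203)
dG = -190.303 kJ/mol, rounded to 4 dp:

-190.3030 kJ/mol


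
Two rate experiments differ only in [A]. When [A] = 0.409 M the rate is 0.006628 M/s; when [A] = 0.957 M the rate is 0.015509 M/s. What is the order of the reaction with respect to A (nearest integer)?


Rate is proportional to [A]^n, so rate2/rate1 = ([A]2/[A]1)^n. Take logs to solve for n.
rate2/rate1 = 0.015509 / 0.006628 = 2.3399
[A]2/[A]1 = 0.957 / 0.409 = 2.3399
n = ln(2.3399) / ln(2.3399) = 1.0
Nearest integer order:

1


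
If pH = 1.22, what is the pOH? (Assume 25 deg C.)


At 25 deg C, pH + pOH = 14.
pOH = 14 - pH = 14 - 1.22
pOH = 12.78:

12.78


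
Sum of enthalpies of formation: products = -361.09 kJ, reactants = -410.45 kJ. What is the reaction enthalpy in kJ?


dH_rxn = sum(dH_f products) - sum(dH_f reactants)
dH_rxn = -361.09 - (-410.45)
dH_rxn = 49.36 kJ:

49.36 kJ


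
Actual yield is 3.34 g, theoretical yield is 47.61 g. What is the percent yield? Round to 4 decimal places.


% yield = 100 * actual / theoretical
% yield = 100 * 3.34 / 47.61
% yield = 7.01533291 %, rounded to 4 dp:

7.0153 %


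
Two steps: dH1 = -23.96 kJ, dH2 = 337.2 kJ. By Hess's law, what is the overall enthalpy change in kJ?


Hess's law: enthalpy is a state function, so add the step enthalpies.
dH_total = dH1 + dH2 = -23.96 + (337.2)
dH_total = 313.24 kJ:

313.24 kJ


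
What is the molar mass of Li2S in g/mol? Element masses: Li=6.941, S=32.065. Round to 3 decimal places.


M = sum(count * atomic_mass) over atoms.
M = 2*6.941 + 1*32.065
M = 13.882 + 32.065
M = 45.947 g/mol, rounded to 3 dp:

45.947 g/mol


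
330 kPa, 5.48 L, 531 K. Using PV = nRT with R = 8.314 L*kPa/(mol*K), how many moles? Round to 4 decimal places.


PV = nRT, solve for n = PV / (RT).
PV = 330 * 5.48 = 1808.4
RT = 8.314 * 531 = 4414.734
n = 1808.4 / 4414.734
n = 0.4096283 mol, rounded to 4 dp:

0.4096 mol


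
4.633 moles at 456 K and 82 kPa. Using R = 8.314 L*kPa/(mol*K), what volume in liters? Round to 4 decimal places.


PV = nRT, solve for V = nRT / P.
nRT = 4.633 * 8.314 * 456 = 17564.5555
V = 17564.5555 / 82
V = 214.20189634 L, rounded to 4 dp:

214.2019 L


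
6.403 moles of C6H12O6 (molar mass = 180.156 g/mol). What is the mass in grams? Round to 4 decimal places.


mass = n * M
mass = 6.403 * 180.156
mass = 1153.538868 g, rounded to 4 dp:

1153.5389 g


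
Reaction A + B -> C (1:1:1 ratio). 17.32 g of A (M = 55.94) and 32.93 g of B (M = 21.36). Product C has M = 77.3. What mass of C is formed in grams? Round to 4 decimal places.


Find moles of each reactant; the smaller value is the limiting reagent in a 1:1:1 reaction, so moles_C equals moles of the limiter.
n_A = mass_A / M_A = 17.32 / 55.94 = 0.309617 mol
n_B = mass_B / M_B = 32.93 / 21.36 = 1.541667 mol
Limiting reagent: A (smaller), n_limiting = 0.309617 mol
mass_C = n_limiting * M_C = 0.309617 * 77.3
mass_C = 23.9333941 g, rounded to 4 dp:

23.9334 g


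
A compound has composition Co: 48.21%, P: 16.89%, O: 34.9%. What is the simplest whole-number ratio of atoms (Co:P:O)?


Assume 100 g of compound, divide each mass% by atomic mass to get moles, then normalize by the smallest to get a raw atom ratio.
Moles per 100 g: Co: 48.21/58.933 = 0.818, P: 16.89/30.974 = 0.5453, O: 34.9/15.999 = 2.1814
Raw ratio (divide by min = 0.5453): Co: 1.5, P: 1.0, O: 4.0
Multiply by 2 to clear fractions: Co: 3.0 ~= 3, P: 2.0 ~= 2, O: 8.001 ~= 8
Reduce by GCD to get the simplest whole-number ratio:

3:2:8
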